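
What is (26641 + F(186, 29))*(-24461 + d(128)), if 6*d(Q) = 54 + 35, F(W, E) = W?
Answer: -3934903879/6 ≈ -6.5582e+8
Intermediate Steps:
d(Q) = 89/6 (d(Q) = (54 + 35)/6 = (⅙)*89 = 89/6)
(26641 + F(186, 29))*(-24461 + d(128)) = (26641 + 186)*(-24461 + 89/6) = 26827*(-146677/6) = -3934903879/6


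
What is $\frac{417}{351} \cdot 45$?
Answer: $\frac{695}{13} \approx 53.462$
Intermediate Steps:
$\frac{417}{351} \cdot 45 = 417 \cdot \frac{1}{351} \cdot 45 = \frac{139}{117} \cdot 45 = \frac{695}{13}$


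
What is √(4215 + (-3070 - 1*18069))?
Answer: 2*I*√4231 ≈ 130.09*I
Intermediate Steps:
√(4215 + (-3070 - 1*18069)) = √(4215 + (-3070 - 18069)) = √(4215 - 21139) = √(-16924) = 2*I*√4231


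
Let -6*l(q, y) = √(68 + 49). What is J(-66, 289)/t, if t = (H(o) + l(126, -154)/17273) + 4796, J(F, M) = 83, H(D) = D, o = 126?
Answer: 487545597465016/28912041334009731 + 2867318*√13/28912041334009731 ≈ 0.016863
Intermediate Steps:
l(q, y) = -√13/2 (l(q, y) = -√(68 + 49)/6 = -√13/2)
t = 4922 - √13/34546 (t = (126 - √13/2/17273) + 4796 = (126 - √13/2*(1/17273)) + 4796 = (126 - √13/34546) + 4796 = 4922 - √13/34546 ≈ 4922.0)
J(-66, 289)/t = 83/(4922 - √13/34546)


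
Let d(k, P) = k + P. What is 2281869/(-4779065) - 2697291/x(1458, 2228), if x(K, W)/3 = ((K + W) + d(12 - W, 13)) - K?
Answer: -859380010206/23895325 ≈ -35964.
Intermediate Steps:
d(k, P) = P + k
x(K, W) = 75 (x(K, W) = 3*(((K + W) + (13 + (12 - W))) - K) = 3*(((K + W) + (25 - W)) - K) = 3*((25 + K) - K) = 3*25 = 75)
2281869/(-4779065) - 2697291/x(1458, 2228) = 2281869/(-4779065) - 2697291/75 = 2281869*(-1/4779065) - 2697291*1/75 = -2281869/4779065 - 899097/25 = -859380010206/23895325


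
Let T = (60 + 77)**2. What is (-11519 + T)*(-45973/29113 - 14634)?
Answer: -3089120708750/29113 ≈ -1.0611e+8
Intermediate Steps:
T = 18769 (T = 137**2 = 18769)
(-11519 + T)*(-45973/29113 - 14634) = (-11519 + 18769)*(-45973/29113 - 14634) = 7250*(-45973*1/29113 - 14634) = 7250*(-45973/29113 - 14634) = 7250*(-426085615/29113) = -3089120708750/29113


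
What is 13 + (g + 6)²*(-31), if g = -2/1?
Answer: -483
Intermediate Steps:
g = -2 (g = -2*1 = -2)
13 + (g + 6)²*(-31) = 13 + (-2 + 6)²*(-31) = 13 + 4²*(-31) = 13 + 16*(-31) = 13 - 496 = -483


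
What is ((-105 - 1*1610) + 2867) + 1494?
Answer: 2646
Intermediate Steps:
((-105 - 1*1610) + 2867) + 1494 = ((-105 - 1610) + 2867) + 1494 = (-1715 + 2867) + 1494 = 1152 + 1494 = 2646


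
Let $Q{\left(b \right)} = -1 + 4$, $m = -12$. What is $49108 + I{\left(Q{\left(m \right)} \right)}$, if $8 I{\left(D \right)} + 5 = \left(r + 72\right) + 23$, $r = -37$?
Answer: $\frac{392917}{8} \approx 49115.0$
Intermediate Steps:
$Q{\left(b \right)} = 3$
$I{\left(D \right)} = \frac{53}{8}$ ($I{\left(D \right)} = - \frac{5}{8} + \frac{\left(-37 + 72\right) + 23}{8} = - \frac{5}{8} + \frac{35 + 23}{8} = - \frac{5}{8} + \frac{1}{8} \cdot 58 = - \frac{5}{8} + \frac{29}{4} = \frac{53}{8}$)
$49108 + I{\left(Q{\left(m \right)} \right)} = 49108 + \frac{53}{8} = \frac{392917}{8}$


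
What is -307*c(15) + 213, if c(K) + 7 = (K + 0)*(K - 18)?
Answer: 16177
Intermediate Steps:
c(K) = -7 + K*(-18 + K) (c(K) = -7 + (K + 0)*(K - 18) = -7 + K*(-18 + K))
-307*c(15) + 213 = -307*(-7 + 15² - 18*15) + 213 = -307*(-7 + 225 - 270) + 213 = -307*(-52) + 213 = 15964 + 213 = 16177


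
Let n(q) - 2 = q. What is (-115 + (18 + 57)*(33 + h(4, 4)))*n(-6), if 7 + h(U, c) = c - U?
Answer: -7340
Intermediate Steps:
h(U, c) = -7 + c - U (h(U, c) = -7 + (c - U) = -7 + c - U)
n(q) = 2 + q
(-115 + (18 + 57)*(33 + h(4, 4)))*n(-6) = (-115 + (18 + 57)*(33 + (-7 + 4 - 1*4)))*(2 - 6) = (-115 + 75*(33 + (-7 + 4 - 4)))*(-4) = (-115 + 75*(33 - 7))*(-4) = (-115 + 75*26)*(-4) = (-115 + 1950)*(-4) = 1835*(-4) = -7340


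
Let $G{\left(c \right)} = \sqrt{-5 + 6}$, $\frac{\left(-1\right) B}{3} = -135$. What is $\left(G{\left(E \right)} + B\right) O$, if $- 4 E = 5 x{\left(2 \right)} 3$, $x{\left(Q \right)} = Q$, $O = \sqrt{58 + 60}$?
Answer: $406 \sqrt{118} \approx 4410.3$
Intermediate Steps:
$B = 405$ ($B = \left(-3\right) \left(-135\right) = 405$)
$O = \sqrt{118} \approx 10.863$
$E = - \frac{15}{2}$ ($E = - \frac{5 \cdot 2 \cdot 3}{4} = - \frac{10 \cdot 3}{4} = \left(- \frac{1}{4}\right) 30 = - \frac{15}{2} \approx -7.5$)
$G{\left(c \right)} = 1$ ($G{\left(c \right)} = \sqrt{1} = 1$)
$\left(G{\left(E \right)} + B\right) O = \left(1 + 405\right) \sqrt{118} = 406 \sqrt{118}$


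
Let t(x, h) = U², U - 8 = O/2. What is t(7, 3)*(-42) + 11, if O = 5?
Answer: -9239/2 ≈ -4619.5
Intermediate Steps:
U = 21/2 (U = 8 + 5/2 = 21/2 ≈ 10.500)
t(x, h) = 441/4 (t(x, h) = (21/2)² = 441/4)
t(7, 3)*(-42) + 11 = (441/4)*(-42) + 11 = -9261/2 + 11 = -9239/2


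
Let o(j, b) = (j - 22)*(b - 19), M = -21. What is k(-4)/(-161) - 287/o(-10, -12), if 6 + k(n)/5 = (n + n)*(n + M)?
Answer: -1008447/159712 ≈ -6.3142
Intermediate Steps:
k(n) = -30 + 10*n*(-21 + n) (k(n) = -30 + 5*((n + n)*(n - 21)) = -30 + 5*((2*n)*(-21 + n)) = -30 + 5*(2*n*(-21 + n)) = -30 + 10*n*(-21 + n))
o(j, b) = (-22 + j)*(-19 + b)
k(-4)/(-161) - 287/o(-10, -12) = (-30 - 210*(-4) + 10*(-4)²)/(-161) - 287/(418 - 22*(-12) - 19*(-10) - 12*(-10)) = (-30 + 840 + 10*16)*(-1/161) - 287/(418 + 264 + 190 + 120) = (-30 + 840 + 160)*(-1/161) - 287/992 = 970*(-1/161) - 287*1/992 = -970/161 - 287/992 = -1008447/159712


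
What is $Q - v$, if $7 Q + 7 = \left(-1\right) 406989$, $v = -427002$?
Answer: $\frac{2582018}{7} \approx 3.6886 \cdot 10^{5}$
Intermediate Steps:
$Q = - \frac{406996}{7}$ ($Q = -1 + \frac{\left(-1\right) 406989}{7} = -1 + \frac{1}{7} \left(-406989\right) = -1 - \frac{406989}{7} = - \frac{406996}{7} \approx -58142.0$)
$Q - v = - \frac{406996}{7} - -427002 = - \frac{406996}{7} + 427002 = \frac{2582018}{7}$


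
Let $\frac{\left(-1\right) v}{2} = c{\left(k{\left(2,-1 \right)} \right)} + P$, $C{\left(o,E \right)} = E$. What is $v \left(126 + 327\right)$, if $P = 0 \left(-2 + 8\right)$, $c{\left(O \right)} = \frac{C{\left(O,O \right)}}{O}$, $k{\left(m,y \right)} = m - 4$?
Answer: $-906$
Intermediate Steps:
$k{\left(m,y \right)} = -4 + m$ ($k{\left(m,y \right)} = m - 4 = -4 + m$)
$c{\left(O \right)} = 1$ ($c{\left(O \right)} = \frac{O}{O} = 1$)
$P = 0$ ($P = 0 \cdot 6 = 0$)
$v = -2$ ($v = - 2 \left(1 + 0\right) = \left(-2\right) 1 = -2$)
$v \left(126 + 327\right) = - 2 \left(126 + 327\right) = \left(-2\right) 453 = -906$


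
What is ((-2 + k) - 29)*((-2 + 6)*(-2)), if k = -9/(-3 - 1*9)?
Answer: 242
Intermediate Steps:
k = 3/4 (k = -9/(-3 - 9) = -9/(-12) = -9*(-1/12) = 3/4 ≈ 0.75000)
((-2 + k) - 29)*((-2 + 6)*(-2)) = ((-2 + 3/4) - 29)*((-2 + 6)*(-2)) = (-5/4 - 29)*(4*(-2)) = -121/4*(-8) = 242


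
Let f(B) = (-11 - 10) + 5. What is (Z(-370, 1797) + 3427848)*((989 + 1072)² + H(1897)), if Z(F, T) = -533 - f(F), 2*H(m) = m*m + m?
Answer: 20728408777394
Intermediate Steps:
f(B) = -16 (f(B) = -21 + 5 = -16)
H(m) = m/2 + m²/2 (H(m) = (m*m + m)/2 = (m² + m)/2 = (m + m²)/2 = m/2 + m²/2)
Z(F, T) = -517 (Z(F, T) = -533 - 1*(-16) = -533 + 16 = -517)
(Z(-370, 1797) + 3427848)*((989 + 1072)² + H(1897)) = (-517 + 3427848)*((989 + 1072)² + (½)*1897*(1 + 1897)) = 3427331*(2061² + (½)*1897*1898) = 3427331*(4247721 + 1800253) = 3427331*6047974 = 20728408777394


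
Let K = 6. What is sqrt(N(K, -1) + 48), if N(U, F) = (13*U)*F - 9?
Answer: I*sqrt(39) ≈ 6.245*I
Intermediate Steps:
N(U, F) = -9 + 13*F*U (N(U, F) = 13*F*U - 9 = -9 + 13*F*U)
sqrt(N(K, -1) + 48) = sqrt((-9 + 13*(-1)*6) + 48) = sqrt((-9 - 78) + 48) = sqrt(-87 + 48) = sqrt(-39) = I*sqrt(39)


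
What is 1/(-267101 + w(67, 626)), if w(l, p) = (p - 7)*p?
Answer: 1/120393 ≈ 8.3061e-6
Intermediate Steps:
w(l, p) = p*(-7 + p) (w(l, p) = (-7 + p)*p = p*(-7 + p))
1/(-267101 + w(67, 626)) = 1/(-267101 + 626*(-7 + 626)) = 1/(-267101 + 626*619) = 1/(-267101 + 387494) = 1/120393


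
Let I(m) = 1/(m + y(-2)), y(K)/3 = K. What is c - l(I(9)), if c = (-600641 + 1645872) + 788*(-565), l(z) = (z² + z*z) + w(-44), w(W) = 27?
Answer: 5399854/9 ≈ 5.9998e+5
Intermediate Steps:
y(K) = 3*K
I(m) = 1/(-6 + m) (I(m) = 1/(m + 3*(-2)) = 1/(m - 6) = 1/(-6 + m))
l(z) = 27 + 2*z² (l(z) = (z² + z*z) + 27 = (z² + z²) + 27 = 2*z² + 27 = 27 + 2*z²)
c = 600011 (c = 1045231 - 445220 = 600011)
c - l(I(9)) = 600011 - (27 + 2*(1/(-6 + 9))²) = 600011 - (27 + 2*(1/3)²) = 600011 - (27 + 2*(⅓)²) = 600011 - (27 + 2*(⅑)) = 600011 - (27 + 2/9) = 600011 - 1*245/9 = 600011 - 245/9 = 5399854/9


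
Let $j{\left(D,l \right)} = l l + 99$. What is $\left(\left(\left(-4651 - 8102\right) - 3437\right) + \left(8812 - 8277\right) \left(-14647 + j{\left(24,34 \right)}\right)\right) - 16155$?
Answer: $-7197065$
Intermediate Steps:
$j{\left(D,l \right)} = 99 + l^{2}$ ($j{\left(D,l \right)} = l^{2} + 99 = 99 + l^{2}$)
$\left(\left(\left(-4651 - 8102\right) - 3437\right) + \left(8812 - 8277\right) \left(-14647 + j{\left(24,34 \right)}\right)\right) - 16155 = \left(\left(\left(-4651 - 8102\right) - 3437\right) + \left(8812 - 8277\right) \left(-14647 + \left(99 + 34^{2}\right)\right)\right) - 16155 = \left(\left(-12753 - 3437\right) + 535 \left(-14647 + \left(99 + 1156\right)\right)\right) - 16155 = \left(-16190 + 535 \left(-14647 + 1255\right)\right) - 16155 = \left(-16190 + 535 \left(-13392\right)\right) - 16155 = \left(-16190 - 7164720\right) - 16155 = -7180910 - 16155 = -7197065$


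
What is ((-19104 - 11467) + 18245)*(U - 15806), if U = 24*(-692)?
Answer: 399534964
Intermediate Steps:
U = -16608
((-19104 - 11467) + 18245)*(U - 15806) = ((-19104 - 11467) + 18245)*(-16608 - 15806) = (-30571 + 18245)*(-32414) = -12326*(-32414) = 399534964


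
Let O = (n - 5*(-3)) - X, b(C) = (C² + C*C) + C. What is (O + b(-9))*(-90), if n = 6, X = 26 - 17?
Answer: -14850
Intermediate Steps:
b(C) = C + 2*C² (b(C) = (C² + C²) + C = 2*C² + C = C + 2*C²)
X = 9
O = 12 (O = (6 - 5*(-3)) - 1*9 = (6 + 15) - 9 = 21 - 9 = 12)
(O + b(-9))*(-90) = (12 - 9*(1 + 2*(-9)))*(-90) = (12 - 9*(1 - 18))*(-90) = (12 - 9*(-17))*(-90) = (12 + 153)*(-90) = 165*(-90) = -14850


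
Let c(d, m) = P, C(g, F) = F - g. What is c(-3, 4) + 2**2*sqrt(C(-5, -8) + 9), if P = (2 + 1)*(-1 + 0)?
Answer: -3 + 4*sqrt(6) ≈ 6.7980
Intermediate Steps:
P = -3 (P = 3*(-1) = -3)
c(d, m) = -3
c(-3, 4) + 2**2*sqrt(C(-5, -8) + 9) = -3 + 2**2*sqrt((-8 - 1*(-5)) + 9) = -3 + 4*sqrt((-8 + 5) + 9) = -3 + 4*sqrt(-3 + 9) = -3 + 4*sqrt(6)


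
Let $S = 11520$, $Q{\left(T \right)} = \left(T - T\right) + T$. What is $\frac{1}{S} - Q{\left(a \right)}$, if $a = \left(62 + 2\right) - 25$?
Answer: $- \frac{449279}{11520} \approx -39.0$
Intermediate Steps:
$a = 39$ ($a = 64 - 25 = 39$)
$Q{\left(T \right)} = T$ ($Q{\left(T \right)} = 0 + T = T$)
$\frac{1}{S} - Q{\left(a \right)} = \frac{1}{11520} - 39 = - \frac{449279}{11520}$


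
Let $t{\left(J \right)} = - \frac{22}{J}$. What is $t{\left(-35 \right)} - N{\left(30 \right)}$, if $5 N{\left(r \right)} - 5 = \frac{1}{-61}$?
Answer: $- \frac{786}{2135} \approx -0.36815$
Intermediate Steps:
$N{\left(r \right)} = \frac{304}{305}$ ($N{\left(r \right)} = 1 + \frac{1}{5 \left(-61\right)} = 1 + \frac{1}{5} \left(- \frac{1}{61}\right) = 1 - \frac{1}{305} = \frac{304}{305}$)
$t{\left(-35 \right)} - N{\left(30 \right)} = - \frac{22}{-35} - \frac{304}{305} = \left(-22\right) \left(- \frac{1}{35}\right) - \frac{304}{305} = \frac{22}{35} - \frac{304}{305} = - \frac{786}{2135}$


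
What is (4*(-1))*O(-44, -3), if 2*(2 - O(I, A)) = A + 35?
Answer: 56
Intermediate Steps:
O(I, A) = -31/2 - A/2 (O(I, A) = 2 - (A + 35)/2 = 2 - (35 + A)/2 = 2 + (-35/2 - A/2) = -31/2 - A/2)
(4*(-1))*O(-44, -3) = (4*(-1))*(-31/2 - ½*(-3)) = -4*(-31/2 + 3/2) = -4*(-14) = 56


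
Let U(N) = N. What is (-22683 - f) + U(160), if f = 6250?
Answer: -28773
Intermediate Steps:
(-22683 - f) + U(160) = (-22683 - 1*6250) + 160 = (-22683 - 6250) + 160 = -28933 + 160 = -28773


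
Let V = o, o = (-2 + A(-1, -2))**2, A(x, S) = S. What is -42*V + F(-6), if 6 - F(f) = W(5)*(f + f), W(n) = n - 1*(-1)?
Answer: -594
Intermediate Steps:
W(n) = 1 + n (W(n) = n + 1 = 1 + n)
o = 16 (o = (-2 - 2)**2 = (-4)**2 = 16)
F(f) = 6 - 12*f (F(f) = 6 - (1 + 5)*(f + f) = 6 - 6*2*f = 6 - 12*f)
V = 16
-42*V + F(-6) = -42*16 + (6 - 12*(-6)) = -672 + (6 + 72) = -672 + 78 = -594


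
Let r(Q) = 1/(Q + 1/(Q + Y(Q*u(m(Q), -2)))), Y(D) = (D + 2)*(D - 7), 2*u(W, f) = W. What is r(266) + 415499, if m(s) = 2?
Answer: 7701003544829/18534349 ≈ 4.1550e+5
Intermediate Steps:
u(W, f) = W/2
Y(D) = (-7 + D)*(2 + D) (Y(D) = (2 + D)*(-7 + D) = (-7 + D)*(2 + D))
r(Q) = 1/(Q + 1/(-14 + Q² - 4*Q)) (r(Q) = 1/(Q + 1/(Q + (-14 + (Q*((½)*2))² - 5*Q*(½)*2))) = 1/(Q + 1/(Q + (-14 + (Q*1)² - 5*Q))) = 1/(Q + 1/(Q + (-14 + Q² - 5*Q))) = 1/(Q + 1/(-14 + Q² - 4*Q)))
r(266) + 415499 = (-14 + 266² - 4*266)/(1 + 266³ - 14*266 - 4*266²) + 415499 = (-14 + 70756 - 1064)/(1 + 18821096 - 3724 - 4*70756) + 415499 = 69678/(1 + 18821096 - 3724 - 283024) + 415499 = 69678/18534349 + 415499 = 7701003544829/18534349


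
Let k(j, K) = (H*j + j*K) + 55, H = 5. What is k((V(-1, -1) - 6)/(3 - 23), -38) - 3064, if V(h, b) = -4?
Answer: -6051/2 ≈ -3025.5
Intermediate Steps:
k(j, K) = 55 + 5*j + K*j (k(j, K) = (5*j + j*K) + 55 = (5*j + K*j) + 55 = 55 + 5*j + K*j)
k((V(-1, -1) - 6)/(3 - 23), -38) - 3064 = (55 + 5*((-4 - 6)/(3 - 23)) - 38*(-4 - 6)/(3 - 23)) - 3064 = (55 + 5*(-10/(-20)) - (-380)/(-20)) - 3064 = (55 + 5*(-10*(-1/20)) - (-380)*(-1)/20) - 3064 = (55 + 5*(½) - 38*½) - 3064 = (55 + 5/2 - 19) - 3064 = 77/2 - 3064 = -6051/2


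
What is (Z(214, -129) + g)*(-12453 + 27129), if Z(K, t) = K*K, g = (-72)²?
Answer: 748182480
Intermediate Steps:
g = 5184
Z(K, t) = K²
(Z(214, -129) + g)*(-12453 + 27129) = (214² + 5184)*(-12453 + 27129) = (45796 + 5184)*14676 = 50980*14676 = 748182480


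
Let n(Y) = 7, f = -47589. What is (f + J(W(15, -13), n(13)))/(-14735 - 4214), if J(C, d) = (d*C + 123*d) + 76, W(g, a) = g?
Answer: 46547/18949 ≈ 2.4564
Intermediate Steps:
J(C, d) = 76 + 123*d + C*d (J(C, d) = (C*d + 123*d) + 76 = (123*d + C*d) + 76 = 76 + 123*d + C*d)
(f + J(W(15, -13), n(13)))/(-14735 - 4214) = (-47589 + (76 + 123*7 + 15*7))/(-14735 - 4214) = (-47589 + (76 + 861 + 105))/(-18949) = (-47589 + 1042)*(-1/18949) = -46547*(-1/18949) = 46547/18949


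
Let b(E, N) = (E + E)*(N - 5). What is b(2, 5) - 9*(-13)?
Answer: 117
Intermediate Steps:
b(E, N) = 2*E*(-5 + N) (b(E, N) = (2*E)*(-5 + N) = 2*E*(-5 + N))
b(2, 5) - 9*(-13) = 2*2*(-5 + 5) - 9*(-13) = 2*2*0 + 117 = 0 + 117 = 117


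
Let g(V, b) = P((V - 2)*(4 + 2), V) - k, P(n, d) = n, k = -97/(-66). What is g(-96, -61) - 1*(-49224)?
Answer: 3209879/66 ≈ 48635.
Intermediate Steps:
k = 97/66 (k = -97*(-1/66) = 97/66 ≈ 1.4697)
g(V, b) = -889/66 + 6*V (g(V, b) = (V - 2)*(4 + 2) - 1*97/66 = (-2 + V)*6 - 97/66 = (-12 + 6*V) - 97/66 = -889/66 + 6*V)
g(-96, -61) - 1*(-49224) = (-889/66 + 6*(-96)) - 1*(-49224) = (-889/66 - 576) + 49224 = -38905/66 + 49224 = 3209879/66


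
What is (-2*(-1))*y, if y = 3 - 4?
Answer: -2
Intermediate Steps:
y = -1
(-2*(-1))*y = -2*(-1)*(-1) = 2*(-1) = -2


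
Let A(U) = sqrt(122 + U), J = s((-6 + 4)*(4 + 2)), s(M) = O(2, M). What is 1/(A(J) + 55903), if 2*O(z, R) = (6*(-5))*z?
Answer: 55903/3125145317 - 2*sqrt(23)/3125145317 ≈ 1.7885e-5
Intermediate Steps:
O(z, R) = -15*z (O(z, R) = ((6*(-5))*z)/2 = (-30*z)/2 = -15*z)
s(M) = -30 (s(M) = -15*2 = -30)
J = -30
1/(A(J) + 55903) = 1/(sqrt(122 - 30) + 55903) = 1/(sqrt(92) + 55903) = 1/(2*sqrt(23) + 55903) = 1/(55903 + 2*sqrt(23))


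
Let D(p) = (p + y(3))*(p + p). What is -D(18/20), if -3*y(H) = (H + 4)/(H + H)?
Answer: -23/25 ≈ -0.92000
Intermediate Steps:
y(H) = -(4 + H)/(6*H) (y(H) = -(H + 4)/(3*(H + H)) = -(4 + H)/(3*(2*H)) = -(4 + H)*1/(2*H)/3 = -(4 + H)/(6*H))
D(p) = 2*p*(-7/18 + p) (D(p) = (p + (1/6)*(-4 - 1*3)/3)*(p + p) = (p + (1/6)*(1/3)*(-4 - 3))*(2*p) = (p + (1/6)*(1/3)*(-7))*(2*p) = (p - 7/18)*(2*p) = (-7/18 + p)*(2*p) = 2*p*(-7/18 + p))
-D(18/20) = -18/20*(-7 + 18*(18/20))/9 = -18*(1/20)*(-7 + 18*(18*(1/20)))/9 = -9*(-7 + 18*(9/10))/(9*10) = -9*(-7 + 81/5)/(9*10) = -9*46/(9*10*5) = -1*23/25 = -23/25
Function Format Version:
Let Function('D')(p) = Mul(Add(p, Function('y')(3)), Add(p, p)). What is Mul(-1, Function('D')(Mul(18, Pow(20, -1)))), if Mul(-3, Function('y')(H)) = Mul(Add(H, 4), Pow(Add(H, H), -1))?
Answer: Rational(-23, 25) ≈ -0.92000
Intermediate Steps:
Function('y')(H) = Mul(Rational(-1, 6), Pow(H, -1), Add(4, H)) (Function('y')(H) = Mul(Rational(-1, 3), Mul(Add(H, 4), Pow(Add(H, H), -1))) = Mul(Rational(-1, 3), Mul(Add(4, H), Pow(Mul(2, H), -1))) = Mul(Rational(-1, 3), Mul(Add(4, H), Mul(Rational(1, 2), Pow(H, -1)))) = Mul(Rational(-1, 3), Mul(Rational(1, 2), Pow(H, -1), Add(4, H))) = Mul(Rational(-1, 6), Pow(H, -1), Add(4, H)))
Function('D')(p) = Mul(2, p, Add(Rational(-7, 18), p)) (Function('D')(p) = Mul(Add(p, Mul(Rational(1, 6), Pow(3, -1), Add(-4, Mul(-1, 3)))), Add(p, p)) = Mul(Add(p, Mul(Rational(1, 6), Rational(1, 3), Add(-4, -3))), Mul(2, p)) = Mul(Add(p, Mul(Rational(1, 6), Rational(1, 3), -7)), Mul(2, p)) = Mul(Add(p, Rational(-7, 18)), Mul(2, p)) = Mul(Add(Rational(-7, 18), p), Mul(2, p)) = Mul(2, p, Add(Rational(-7, 18), p)))
Mul(-1, Function('D')(Mul(18, Pow(20, -1)))) = Mul(-1, Mul(Rational(1, 9), Mul(18, Pow(20, -1)), Add(-7, Mul(18, Mul(18, Pow(20, -1)))))) = Mul(-1, Mul(Rational(1, 9), Mul(18, Rational(1, 20)), Add(-7, Mul(18, Mul(18, Rational(1, 20)))))) = Mul(-1, Mul(Rational(1, 9), Rational(9, 10), Add(-7, Mul(18, Rational(9, 10))))) = Mul(-1, Mul(Rational(1, 9), Rational(9, 10), Add(-7, Rational(81, 5)))) = Mul(-1, Mul(Rational(1, 9), Rational(9, 10), Rational(46, 5))) = Mul(-1, Rational(23, 25)) = Rational(-23, 25)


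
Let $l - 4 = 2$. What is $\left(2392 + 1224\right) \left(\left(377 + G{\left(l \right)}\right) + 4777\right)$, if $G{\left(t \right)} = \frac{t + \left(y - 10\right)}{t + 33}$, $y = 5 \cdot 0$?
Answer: $\frac{726823232}{39} \approx 1.8636 \cdot 10^{7}$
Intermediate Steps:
$l = 6$ ($l = 4 + 2 = 6$)
$y = 0$
$G{\left(t \right)} = \frac{-10 + t}{33 + t}$ ($G{\left(t \right)} = \frac{t + \left(0 - 10\right)}{t + 33} = \frac{t - 10}{33 + t} = \frac{-10 + t}{33 + t}$)
$\left(2392 + 1224\right) \left(\left(377 + G{\left(l \right)}\right) + 4777\right) = \left(2392 + 1224\right) \left(\left(377 + \frac{-10 + 6}{33 + 6}\right) + 4777\right) = 3616 \left(\left(377 + \frac{1}{39} \left(-4\right)\right) + 4777\right) = 3616 \left(\left(377 - \frac{4}{39}\right) + 4777\right) = 3616 \left(\frac{14699}{39} + 4777\right) = 3616 \cdot \frac{201002}{39} = \frac{726823232}{39}$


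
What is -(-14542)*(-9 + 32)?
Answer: 334466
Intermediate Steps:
-(-14542)*(-9 + 32) = -(-14542)*23 = -661*(-506) = 334466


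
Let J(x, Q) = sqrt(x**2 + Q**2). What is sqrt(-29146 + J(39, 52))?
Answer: I*sqrt(29081) ≈ 170.53*I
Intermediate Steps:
J(x, Q) = sqrt(Q**2 + x**2)
sqrt(-29146 + J(39, 52)) = sqrt(-29146 + sqrt(52**2 + 39**2)) = sqrt(-29146 + sqrt(2704 + 1521)) = sqrt(-29146 + sqrt(4225)) = sqrt(-29146 + 65) = sqrt(-29081) = I*sqrt(29081)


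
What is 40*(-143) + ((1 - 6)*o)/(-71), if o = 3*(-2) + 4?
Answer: -406130/71 ≈ -5720.1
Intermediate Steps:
o = -2 (o = -6 + 4 = -2)
40*(-143) + ((1 - 6)*o)/(-71) = 40*(-143) + ((1 - 6)*(-2))/(-71) = -5720 - 5*(-2)*(-1/71) = -5720 + 10*(-1/71) = -5720 - 10/71 = -406130/71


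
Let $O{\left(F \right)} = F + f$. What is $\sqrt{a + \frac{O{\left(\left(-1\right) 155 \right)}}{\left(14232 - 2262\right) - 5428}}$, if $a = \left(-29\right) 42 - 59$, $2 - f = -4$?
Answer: $\frac{i \sqrt{54653719386}}{6542} \approx 35.735 i$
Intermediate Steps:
$f = 6$ ($f = 2 - -4 = 2 + 4 = 6$)
$O{\left(F \right)} = 6 + F$ ($O{\left(F \right)} = F + 6 = 6 + F$)
$a = -1277$ ($a = -1218 - 59 = -1277$)
$\sqrt{a + \frac{O{\left(\left(-1\right) 155 \right)}}{\left(14232 - 2262\right) - 5428}} = \sqrt{-1277 + \frac{6 - 155}{\left(14232 - 2262\right) - 5428}} = \sqrt{-1277 + \frac{6 - 155}{11970 - 5428}} = \sqrt{-1277 - \frac{149}{6542}} = \sqrt{- \frac{8354283}{6542}} = \frac{i \sqrt{54653719386}}{6542}$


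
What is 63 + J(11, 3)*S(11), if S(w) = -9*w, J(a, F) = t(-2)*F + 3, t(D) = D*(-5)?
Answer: -3204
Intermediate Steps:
t(D) = -5*D
J(a, F) = 3 + 10*F (J(a, F) = (-5*(-2))*F + 3 = 10*F + 3 = 3 + 10*F)
63 + J(11, 3)*S(11) = 63 + (3 + 10*3)*(-9*11) = 63 + (3 + 30)*(-99) = 63 + 33*(-99) = 63 - 3267 = -3204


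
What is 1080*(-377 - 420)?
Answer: -860760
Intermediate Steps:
1080*(-377 - 420) = 1080*(-797) = -860760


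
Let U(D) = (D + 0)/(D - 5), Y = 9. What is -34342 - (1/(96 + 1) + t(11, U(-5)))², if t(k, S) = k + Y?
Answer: -326891359/9409 ≈ -34742.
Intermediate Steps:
U(D) = D/(-5 + D)
t(k, S) = 9 + k (t(k, S) = k + 9 = 9 + k)
-34342 - (1/(96 + 1) + t(11, U(-5)))² = -34342 - (1/(96 + 1) + (9 + 11))² = -34342 - (1/97 + 20)² = -34342 - (1941/97)² = -34342 - 1*3767481/9409 = -34342 - 3767481/9409 = -326891359/9409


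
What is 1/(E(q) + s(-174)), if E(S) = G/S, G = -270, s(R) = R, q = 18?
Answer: -1/189 ≈ -0.0052910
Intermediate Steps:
E(S) = -270/S
1/(E(q) + s(-174)) = 1/(-270/18 - 174) = 1/(-270*1/18 - 174) = 1/(-15 - 174) = 1/(-189) = -1/189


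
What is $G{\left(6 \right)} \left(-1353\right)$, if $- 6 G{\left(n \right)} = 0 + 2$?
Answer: $451$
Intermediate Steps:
$G{\left(n \right)} = - \frac{1}{3}$ ($G{\left(n \right)} = - \frac{0 + 2}{6} = \left(- \frac{1}{6}\right) 2 = - \frac{1}{3}$)
$G{\left(6 \right)} \left(-1353\right) = \left(- \frac{1}{3}\right) \left(-1353\right) = 451$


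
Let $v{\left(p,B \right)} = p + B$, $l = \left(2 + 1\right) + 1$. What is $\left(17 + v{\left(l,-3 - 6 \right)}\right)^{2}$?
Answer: $144$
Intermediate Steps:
$l = 4$ ($l = 3 + 1 = 4$)
$v{\left(p,B \right)} = B + p$
$\left(17 + v{\left(l,-3 - 6 \right)}\right)^{2} = \left(17 + \left(\left(-3 - 6\right) + 4\right)\right)^{2} = \left(17 + \left(-9 + 4\right)\right)^{2} = \left(17 - 5\right)^{2} = 12^{2} = 144$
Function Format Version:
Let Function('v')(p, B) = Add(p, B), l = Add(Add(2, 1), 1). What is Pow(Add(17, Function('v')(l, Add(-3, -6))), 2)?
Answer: 144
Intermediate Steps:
l = 4 (l = Add(3, 1) = 4)
Function('v')(p, B) = Add(B, p)
Pow(Add(17, Function('v')(l, Add(-3, -6))), 2) = Pow(Add(17, Add(Add(-3, -6), 4)), 2) = Pow(Add(17, Add(-9, 4)), 2) = Pow(Add(17, -5), 2) = Pow(12, 2) = 144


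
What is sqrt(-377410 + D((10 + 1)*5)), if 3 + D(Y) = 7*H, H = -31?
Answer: I*sqrt(377630) ≈ 614.52*I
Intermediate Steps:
D(Y) = -220 (D(Y) = -3 + 7*(-31) = -3 - 217 = -220)
sqrt(-377410 + D((10 + 1)*5)) = sqrt(-377410 - 220) = sqrt(-377630) = I*sqrt(377630)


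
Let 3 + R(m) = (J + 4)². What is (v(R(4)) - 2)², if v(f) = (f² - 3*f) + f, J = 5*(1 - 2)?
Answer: 36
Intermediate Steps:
J = -5 (J = 5*(-1) = -5)
R(m) = -2 (R(m) = -3 + (-5 + 4)² = -3 + (-1)² = -3 + 1 = -2)
v(f) = f² - 2*f
(v(R(4)) - 2)² = (-2*(-2 - 2) - 2)² = (-2*(-4) - 2)² = (8 - 2)² = 6² = 36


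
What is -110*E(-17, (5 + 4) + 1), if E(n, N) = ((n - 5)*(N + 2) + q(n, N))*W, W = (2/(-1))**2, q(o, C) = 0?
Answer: 116160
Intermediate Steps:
W = 4 (W = (2*(-1))**2 = (-2)**2 = 4)
E(n, N) = 4*(-5 + n)*(2 + N) (E(n, N) = ((n - 5)*(N + 2) + 0)*4 = ((-5 + n)*(2 + N) + 0)*4 = ((-5 + n)*(2 + N))*4 = 4*(-5 + n)*(2 + N))
-110*E(-17, (5 + 4) + 1) = -110*(-40 - 20*((5 + 4) + 1) + 8*(-17) + 4*((5 + 4) + 1)*(-17)) = -110*(-40 - 20*(9 + 1) - 136 + 4*(9 + 1)*(-17)) = -110*(-40 - 20*10 - 136 + 4*10*(-17)) = -110*(-40 - 200 - 136 - 680) = -110*(-1056) = 116160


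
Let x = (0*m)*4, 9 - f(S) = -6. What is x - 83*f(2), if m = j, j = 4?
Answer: -1245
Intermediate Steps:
m = 4
f(S) = 15 (f(S) = 9 - 1*(-6) = 9 + 6 = 15)
x = 0 (x = (0*4)*4 = 0*4 = 0)
x - 83*f(2) = 0 - 83*15 = 0 - 1245 = -1245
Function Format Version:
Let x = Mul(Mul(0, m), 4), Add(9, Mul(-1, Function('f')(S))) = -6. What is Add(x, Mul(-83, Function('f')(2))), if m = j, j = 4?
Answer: -1245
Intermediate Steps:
m = 4
Function('f')(S) = 15 (Function('f')(S) = Add(9, Mul(-1, -6)) = Add(9, 6) = 15)
x = 0 (x = Mul(Mul(0, 4), 4) = Mul(0, 4) = 0)
Add(x, Mul(-83, Function('f')(2))) = Add(0, Mul(-83, 15)) = Add(0, -1245) = -1245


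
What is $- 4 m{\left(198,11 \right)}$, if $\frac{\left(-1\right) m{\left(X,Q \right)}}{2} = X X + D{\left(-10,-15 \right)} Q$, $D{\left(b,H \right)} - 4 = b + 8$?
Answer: $313808$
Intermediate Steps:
$D{\left(b,H \right)} = 12 + b$ ($D{\left(b,H \right)} = 4 + \left(b + 8\right) = 4 + \left(8 + b\right) = 12 + b$)
$m{\left(X,Q \right)} = - 4 Q - 2 X^{2}$ ($m{\left(X,Q \right)} = - 2 \left(X X + \left(12 - 10\right) Q\right) = - 2 \left(X^{2} + 2 Q\right) = - 4 Q - 2 X^{2}$)
$- 4 m{\left(198,11 \right)} = - 4 \left(\left(-4\right) 11 - 2 \cdot 198^{2}\right) = - 4 \left(-44 - 78408\right) = \left(-4\right) \left(-78452\right) = 313808$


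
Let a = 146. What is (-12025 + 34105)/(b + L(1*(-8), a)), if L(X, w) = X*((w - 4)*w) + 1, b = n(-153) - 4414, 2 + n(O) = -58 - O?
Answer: -345/2659 ≈ -0.12975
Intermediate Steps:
n(O) = -60 - O (n(O) = -2 + (-58 - O) = -60 - O)
b = -4321 (b = (-60 - 1*(-153)) - 4414 = (-60 + 153) - 4414 = 93 - 4414 = -4321)
L(X, w) = 1 + X*w*(-4 + w) (L(X, w) = X*((-4 + w)*w) + 1 = X*(w*(-4 + w)) + 1 = X*w*(-4 + w) + 1 = 1 + X*w*(-4 + w))
(-12025 + 34105)/(b + L(1*(-8), a)) = (-12025 + 34105)/(-4321 + (1 + (1*(-8))*146**2 - 4*1*(-8)*146)) = 22080/(-4321 + (1 - 8*21316 - 4*(-8)*146)) = 22080/(-4321 + (1 - 170528 + 4672)) = 22080/(-4321 - 165855) = 22080/(-170176) = 22080*(-1/170176) = -345/2659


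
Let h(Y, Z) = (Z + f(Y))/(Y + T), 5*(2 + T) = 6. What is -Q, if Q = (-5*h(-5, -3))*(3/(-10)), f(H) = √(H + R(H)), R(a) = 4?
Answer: -45/58 + 15*I/58 ≈ -0.77586 + 0.25862*I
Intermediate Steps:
T = -⅘ (T = -2 + (⅕)*6 = -2 + 6/5 = -⅘ ≈ -0.80000)
f(H) = √(4 + H) (f(H) = √(H + 4) = √(4 + H))
h(Y, Z) = (Z + √(4 + Y))/(-⅘ + Y) (h(Y, Z) = (Z + √(4 + Y))/(Y - ⅘) = (Z + √(4 + Y))/(-⅘ + Y))
Q = 45/58 - 15*I/58 (Q = (-25*(-3 + √(4 - 5))/(-4 + 5*(-5)))*(3/(-10)) = (-25*(-3 + √(-1))/(-4 - 25))*(3*(-⅒)) = -25*(-3 + I)/(-29)*(-3/10) = -25*(-1)*(-3 + I)/29*(-3/10) = -5*(15/29 - 5*I/29)*(-3/10) = (-75/29 + 25*I/29)*(-3/10) = 45/58 - 15*I/58 ≈ 0.77586 - 0.25862*I)
-Q = -(45/58 - 15*I/58) = -45/58 + 15*I/58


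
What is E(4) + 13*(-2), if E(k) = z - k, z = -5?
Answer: -35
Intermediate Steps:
E(k) = -5 - k
E(4) + 13*(-2) = (-5 - 1*4) + 13*(-2) = (-5 - 4) - 26 = -9 - 26 = -35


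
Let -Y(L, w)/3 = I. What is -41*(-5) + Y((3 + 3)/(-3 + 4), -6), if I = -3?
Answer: 214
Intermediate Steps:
Y(L, w) = 9 (Y(L, w) = -3*(-3) = 9)
-41*(-5) + Y((3 + 3)/(-3 + 4), -6) = -41*(-5) + 9 = 205 + 9 = 214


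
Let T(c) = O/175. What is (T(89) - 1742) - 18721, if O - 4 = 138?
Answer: -3580883/175 ≈ -20462.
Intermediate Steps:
O = 142 (O = 4 + 138 = 142)
T(c) = 142/175
(T(89) - 1742) - 18721 = (142/175 - 1742) - 18721 = -304708/175 - 18721 = -3580883/175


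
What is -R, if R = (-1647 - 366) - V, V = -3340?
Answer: -1327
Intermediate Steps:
R = 1327 (R = (-1647 - 366) - 1*(-3340) = -2013 + 3340 = 1327)
-R = -1*1327 = -1327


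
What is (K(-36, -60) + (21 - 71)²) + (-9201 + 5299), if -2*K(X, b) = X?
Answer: -1384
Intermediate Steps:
K(X, b) = -X/2
(K(-36, -60) + (21 - 71)²) + (-9201 + 5299) = (-½*(-36) + (21 - 71)²) + (-9201 + 5299) = (18 + (-50)²) - 3902 = (18 + 2500) - 3902 = 2518 - 3902 = -1384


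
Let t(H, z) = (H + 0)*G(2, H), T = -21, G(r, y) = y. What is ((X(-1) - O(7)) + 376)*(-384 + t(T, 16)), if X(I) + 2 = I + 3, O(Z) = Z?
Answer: 21033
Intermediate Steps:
X(I) = 1 + I (X(I) = -2 + (I + 3) = -2 + (3 + I) = 1 + I)
t(H, z) = H**2 (t(H, z) = (H + 0)*H = H*H = H**2)
((X(-1) - O(7)) + 376)*(-384 + t(T, 16)) = (((1 - 1) - 1*7) + 376)*(-384 + (-21)**2) = ((0 - 7) + 376)*(-384 + 441) = (-7 + 376)*57 = 369*57 = 21033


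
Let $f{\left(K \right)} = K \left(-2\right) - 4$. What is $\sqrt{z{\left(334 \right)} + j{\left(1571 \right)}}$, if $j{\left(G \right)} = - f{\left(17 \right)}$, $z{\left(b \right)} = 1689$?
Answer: $\sqrt{1727} \approx 41.557$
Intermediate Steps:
$f{\left(K \right)} = -4 - 2 K$ ($f{\left(K \right)} = - 2 K - 4 = -4 - 2 K$)
$j{\left(G \right)} = 38$ ($j{\left(G \right)} = - (-4 - 34) = \left(-1\right) \left(-38\right) = 38$)
$\sqrt{z{\left(334 \right)} + j{\left(1571 \right)}} = \sqrt{1689 + 38} = \sqrt{1727}$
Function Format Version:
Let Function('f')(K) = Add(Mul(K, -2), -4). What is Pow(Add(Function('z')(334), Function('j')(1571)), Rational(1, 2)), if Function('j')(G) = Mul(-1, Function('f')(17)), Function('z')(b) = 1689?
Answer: Pow(1727, Rational(1, 2)) ≈ 41.557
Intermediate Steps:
Function('f')(K) = Add(-4, Mul(-2, K)) (Function('f')(K) = Add(Mul(-2, K), -4) = Add(-4, Mul(-2, K)))
Function('j')(G) = 38 (Function('j')(G) = Mul(-1, Add(-4, Mul(-2, 17))) = Mul(-1, Add(-4, -34)) = Mul(-1, -38) = 38)
Pow(Add(Function('z')(334), Function('j')(1571)), Rational(1, 2)) = Pow(Add(1689, 38), Rational(1, 2)) = Pow(1727, Rational(1, 2))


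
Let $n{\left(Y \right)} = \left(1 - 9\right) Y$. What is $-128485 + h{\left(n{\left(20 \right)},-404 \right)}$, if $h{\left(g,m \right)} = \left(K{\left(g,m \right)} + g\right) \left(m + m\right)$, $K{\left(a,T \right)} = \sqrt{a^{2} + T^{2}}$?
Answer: $795 - 3232 \sqrt{11801} \approx -3.5031 \cdot 10^{5}$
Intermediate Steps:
$K{\left(a,T \right)} = \sqrt{T^{2} + a^{2}}$
$n{\left(Y \right)} = - 8 Y$ ($n{\left(Y \right)} = \left(1 - 9\right) Y = - 8 Y$)
$h{\left(g,m \right)} = 2 m \left(g + \sqrt{g^{2} + m^{2}}\right)$ ($h{\left(g,m \right)} = \left(\sqrt{m^{2} + g^{2}} + g\right) \left(m + m\right) = \left(\sqrt{g^{2} + m^{2}} + g\right) 2 m = \left(g + \sqrt{g^{2} + m^{2}}\right) 2 m = 2 m \left(g + \sqrt{g^{2} + m^{2}}\right)$)
$-128485 + h{\left(n{\left(20 \right)},-404 \right)} = -128485 + 2 \left(-404\right) \left(\left(-8\right) 20 + \sqrt{\left(\left(-8\right) 20\right)^{2} + \left(-404\right)^{2}}\right) = -128485 + 2 \left(-404\right) \left(-160 + \sqrt{\left(-160\right)^{2} + 163216}\right) = -128485 + 2 \left(-404\right) \left(-160 + \sqrt{25600 + 163216}\right) = -128485 + 2 \left(-404\right) \left(-160 + \sqrt{188816}\right) = -128485 + 2 \left(-404\right) \left(-160 + 4 \sqrt{11801}\right) = -128485 + \left(129280 - 3232 \sqrt{11801}\right) = 795 - 3232 \sqrt{11801}$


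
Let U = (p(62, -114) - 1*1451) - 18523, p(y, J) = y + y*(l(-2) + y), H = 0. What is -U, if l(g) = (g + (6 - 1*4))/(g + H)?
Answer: 16068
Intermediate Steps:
l(g) = (2 + g)/g (l(g) = (g + (6 - 1*4))/(g + 0) = (g + (6 - 4))/g = (g + 2)/g = (2 + g)/g)
p(y, J) = y + y² (p(y, J) = y + y*((2 - 2)/(-2) + y) = y + y*(-½*0 + y) = y + y*(0 + y) = y + y*y = y + y²)
U = -16068 (U = (62*(1 + 62) - 1*1451) - 18523 = (62*63 - 1451) - 18523 = (3906 - 1451) - 18523 = 2455 - 18523 = -16068)
-U = -1*(-16068) = 16068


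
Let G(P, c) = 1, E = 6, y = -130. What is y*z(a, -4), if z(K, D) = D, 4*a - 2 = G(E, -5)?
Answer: 520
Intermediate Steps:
a = ¾ (a = ½ + (¼)*1 = ½ + ¼ = ¾ ≈ 0.75000)
y*z(a, -4) = -130*(-4) = 520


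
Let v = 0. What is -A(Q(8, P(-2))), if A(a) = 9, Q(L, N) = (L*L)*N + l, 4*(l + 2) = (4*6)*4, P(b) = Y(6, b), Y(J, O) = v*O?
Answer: -9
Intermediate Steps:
Y(J, O) = 0 (Y(J, O) = 0*O = 0)
P(b) = 0
l = 22 (l = -2 + ((4*6)*4)/4 = -2 + (24*4)/4 = -2 + (¼)*96 = -2 + 24 = 22)
Q(L, N) = 22 + N*L² (Q(L, N) = (L*L)*N + 22 = L²*N + 22 = N*L² + 22 = 22 + N*L²)
-A(Q(8, P(-2))) = -1*9 = -9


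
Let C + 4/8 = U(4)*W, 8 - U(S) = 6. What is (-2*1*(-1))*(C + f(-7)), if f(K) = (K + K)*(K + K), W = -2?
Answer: 383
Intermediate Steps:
U(S) = 2 (U(S) = 8 - 1*6 = 8 - 6 = 2)
f(K) = 4*K² (f(K) = (2*K)*(2*K) = 4*K²)
C = -9/2 (C = -½ + 2*(-2) = -½ - 4 = -9/2 ≈ -4.5000)
(-2*1*(-1))*(C + f(-7)) = (-2*1*(-1))*(-9/2 + 4*(-7)²) = (-2*(-1))*(-9/2 + 4*49) = 2*(-9/2 + 196) = 2*(383/2) = 383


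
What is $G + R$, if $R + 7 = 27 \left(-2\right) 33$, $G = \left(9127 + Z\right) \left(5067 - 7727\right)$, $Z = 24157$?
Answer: $-88537229$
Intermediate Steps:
$G = -88535440$ ($G = \left(9127 + 24157\right) \left(5067 - 7727\right) = 33284 \left(-2660\right) = -88535440$)
$R = -1789$ ($R = -7 + 27 \left(-2\right) 33 = -7 - 1782 = -1789$)
$G + R = -88535440 - 1789 = -88537229$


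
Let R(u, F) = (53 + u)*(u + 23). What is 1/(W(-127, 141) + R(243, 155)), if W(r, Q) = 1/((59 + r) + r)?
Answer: 195/15353519 ≈ 1.2701e-5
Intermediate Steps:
R(u, F) = (23 + u)*(53 + u) (R(u, F) = (53 + u)*(23 + u) = (23 + u)*(53 + u))
W(r, Q) = 1/(59 + 2*r)
1/(W(-127, 141) + R(243, 155)) = 1/(1/(59 + 2*(-127)) + (1219 + 243² + 76*243)) = 1/(1/(59 - 254) + (1219 + 59049 + 18468)) = 1/(1/(-195) + 78736) = 1/(-1/195 + 78736) = 1/(15353519/195) = 195/15353519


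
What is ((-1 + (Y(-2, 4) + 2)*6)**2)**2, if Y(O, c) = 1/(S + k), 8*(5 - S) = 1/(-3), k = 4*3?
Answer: 464723607387601/27982932961 ≈ 16607.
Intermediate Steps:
k = 12
S = 121/24 (S = 5 - 1/8/(-3) = 5 - 1/8*(-1/3) = 5 + 1/24 = 121/24 ≈ 5.0417)
Y(O, c) = 24/409 (Y(O, c) = 1/(121/24 + 12) = 1/(409/24) = 24/409)
((-1 + (Y(-2, 4) + 2)*6)**2)**2 = ((-1 + (24/409 + 2)*6)**2)**2 = ((-1 + (842/409)*6)**2)**2 = ((-1 + 5052/409)**2)**2 = ((4643/409)**2)**2 = (21557449/167281)**2 = 464723607387601/27982932961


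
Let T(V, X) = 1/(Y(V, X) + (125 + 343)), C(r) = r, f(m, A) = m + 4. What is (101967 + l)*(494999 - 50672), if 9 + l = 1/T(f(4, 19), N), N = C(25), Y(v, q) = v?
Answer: 45514191918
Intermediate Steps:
f(m, A) = 4 + m
N = 25
T(V, X) = 1/(468 + V) (T(V, X) = 1/(V + (125 + 343)) = 1/(V + 468) = 1/(468 + V))
l = 467 (l = -9 + 1/(1/(468 + (4 + 4))) = -9 + 1/(1/(468 + 8)) = -9 + 1/(1/476) = -9 + 476 = 467)
(101967 + l)*(494999 - 50672) = (101967 + 467)*(494999 - 50672) = 102434*444327 = 45514191918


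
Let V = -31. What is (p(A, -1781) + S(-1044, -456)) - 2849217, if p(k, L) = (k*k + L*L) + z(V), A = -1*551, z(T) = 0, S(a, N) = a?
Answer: 625301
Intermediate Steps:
A = -551
p(k, L) = L² + k² (p(k, L) = (k*k + L*L) + 0 = (k² + L²) + 0 = (L² + k²) + 0 = L² + k²)
(p(A, -1781) + S(-1044, -456)) - 2849217 = (((-1781)² + (-551)²) - 1044) - 2849217 = ((3171961 + 303601) - 1044) - 2849217 = (3475562 - 1044) - 2849217 = 3474518 - 2849217 = 625301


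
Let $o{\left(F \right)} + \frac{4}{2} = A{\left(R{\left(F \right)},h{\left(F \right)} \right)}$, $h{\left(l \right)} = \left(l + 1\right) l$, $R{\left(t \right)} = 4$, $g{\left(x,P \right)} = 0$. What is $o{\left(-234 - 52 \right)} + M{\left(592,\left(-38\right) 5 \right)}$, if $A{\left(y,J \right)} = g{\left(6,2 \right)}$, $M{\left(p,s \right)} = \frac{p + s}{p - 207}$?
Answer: $- \frac{368}{385} \approx -0.95584$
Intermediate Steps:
$M{\left(p,s \right)} = \frac{p + s}{-207 + p}$
$h{\left(l \right)} = l \left(1 + l\right)$ ($h{\left(l \right)} = \left(1 + l\right) l = l \left(1 + l\right)$)
$A{\left(y,J \right)} = 0$
$o{\left(F \right)} = -2$ ($o{\left(F \right)} = -2 + 0 = -2$)
$o{\left(-234 - 52 \right)} + M{\left(592,\left(-38\right) 5 \right)} = -2 + \frac{592 - 190}{-207 + 592} = -2 + \frac{592 - 190}{385} = -2 + \frac{1}{385} \cdot 402 = -2 + \frac{402}{385} = - \frac{368}{385}$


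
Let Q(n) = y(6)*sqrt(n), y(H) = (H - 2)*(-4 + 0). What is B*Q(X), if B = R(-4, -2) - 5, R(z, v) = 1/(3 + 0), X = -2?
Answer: 224*I*sqrt(2)/3 ≈ 105.59*I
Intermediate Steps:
y(H) = 8 - 4*H (y(H) = (-2 + H)*(-4) = 8 - 4*H)
R(z, v) = 1/3
Q(n) = -16*sqrt(n) (Q(n) = (8 - 4*6)*sqrt(n) = (8 - 24)*sqrt(n) = -16*sqrt(n))
B = -14/3 (B = 1/3 - 5 = -14/3 ≈ -4.6667)
B*Q(X) = -(-224)*sqrt(-2)/3 = -(-224)*I*sqrt(2)/3 = 224*I*sqrt(2)/3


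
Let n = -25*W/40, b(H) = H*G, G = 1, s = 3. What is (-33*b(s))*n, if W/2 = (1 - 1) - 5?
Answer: -2475/4 ≈ -618.75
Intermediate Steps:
W = -10 (W = 2*((1 - 1) - 5) = 2*(0 - 5) = 2*(-5) = -10)
b(H) = H (b(H) = H*1 = H)
n = 25/4 (n = -25*(-10)/40 = 250*(1/40) = 25/4 ≈ 6.2500)
(-33*b(s))*n = -33*3*(25/4) = -99*25/4 = -2475/4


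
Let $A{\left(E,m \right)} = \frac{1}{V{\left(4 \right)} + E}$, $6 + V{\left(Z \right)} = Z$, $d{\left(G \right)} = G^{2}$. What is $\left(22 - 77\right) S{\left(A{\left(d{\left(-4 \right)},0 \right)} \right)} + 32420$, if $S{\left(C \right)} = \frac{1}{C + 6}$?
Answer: $\frac{550986}{17} \approx 32411.0$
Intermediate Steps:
$V{\left(Z \right)} = -6 + Z$
$A{\left(E,m \right)} = \frac{1}{-2 + E}$ ($A{\left(E,m \right)} = \frac{1}{\left(-6 + 4\right) + E} = \frac{1}{-2 + E}$)
$S{\left(C \right)} = \frac{1}{6 + C}$
$\left(22 - 77\right) S{\left(A{\left(d{\left(-4 \right)},0 \right)} \right)} + 32420 = \frac{22 - 77}{6 + \frac{1}{-2 + \left(-4\right)^{2}}} + 32420 = - \frac{55}{6 + \frac{1}{-2 + 16}} + 32420 = - \frac{55}{6 + \frac{1}{14}} + 32420 = - \frac{55}{\frac{85}{14}} + 32420 = \left(-55\right) \frac{14}{85} + 32420 = - \frac{154}{17} + 32420 = \frac{550986}{17}$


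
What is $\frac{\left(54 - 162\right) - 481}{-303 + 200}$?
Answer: $\frac{589}{103} \approx 5.7184$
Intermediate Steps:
$\frac{\left(54 - 162\right) - 481}{-303 + 200} = \frac{\left(54 - 162\right) - 481}{-103} = \left(-108 - 481\right) \left(- \frac{1}{103}\right) = \left(-589\right) \left(- \frac{1}{103}\right) = \frac{589}{103}$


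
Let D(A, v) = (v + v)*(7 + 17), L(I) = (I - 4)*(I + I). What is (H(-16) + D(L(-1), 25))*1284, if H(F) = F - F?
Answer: 1540800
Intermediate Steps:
L(I) = 2*I*(-4 + I) (L(I) = (-4 + I)*(2*I) = 2*I*(-4 + I))
H(F) = 0
D(A, v) = 48*v (D(A, v) = (2*v)*24 = 48*v)
(H(-16) + D(L(-1), 25))*1284 = (0 + 48*25)*1284 = (0 + 1200)*1284 = 1200*1284 = 1540800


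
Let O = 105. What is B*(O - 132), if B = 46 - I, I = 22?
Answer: -648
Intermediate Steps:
B = 24 (B = 46 - 1*22 = 46 - 22 = 24)
B*(O - 132) = 24*(105 - 132) = 24*(-27) = -648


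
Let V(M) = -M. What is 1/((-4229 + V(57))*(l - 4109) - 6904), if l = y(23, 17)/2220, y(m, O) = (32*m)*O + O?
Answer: 1110/19513890053 ≈ 5.6883e-8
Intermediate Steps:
y(m, O) = O + 32*O*m (y(m, O) = 32*O*m + O = O + 32*O*m)
l = 12529/2220 (l = (17*(1 + 32*23))/2220 = (17*(1 + 736))*(1/2220) = (17*737)*(1/2220) = 12529*(1/2220) = 12529/2220 ≈ 5.6437)
1/((-4229 + V(57))*(l - 4109) - 6904) = 1/((-4229 - 1*57)*(12529/2220 - 4109) - 6904) = 1/((-4229 - 57)*(-9109451/2220) - 6904) = 1/(-4286*(-9109451/2220) - 6904) = 1/(19521553493/1110 - 6904) = 1/(19513890053/1110) = 1110/19513890053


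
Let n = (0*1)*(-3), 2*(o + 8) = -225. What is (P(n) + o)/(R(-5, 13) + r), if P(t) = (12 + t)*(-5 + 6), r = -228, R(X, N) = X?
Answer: 217/466 ≈ 0.46567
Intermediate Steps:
o = -241/2 (o = -8 + (½)*(-225) = -8 - 225/2 = -241/2 ≈ -120.50)
n = 0 (n = 0*(-3) = 0)
P(t) = 12 + t (P(t) = (12 + t)*1 = 12 + t)
(P(n) + o)/(R(-5, 13) + r) = ((12 + 0) - 241/2)/(-5 - 228) = (12 - 241/2)/(-233) = -217/2*(-1/233) = 217/466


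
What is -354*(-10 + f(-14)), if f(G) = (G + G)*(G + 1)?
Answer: -125316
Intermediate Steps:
f(G) = 2*G*(1 + G) (f(G) = (2*G)*(1 + G) = 2*G*(1 + G))
-354*(-10 + f(-14)) = -354*(-10 + 2*(-14)*(1 - 14)) = -354*(-10 + 2*(-14)*(-13)) = -354*(-10 + 364) = -354*354 = -125316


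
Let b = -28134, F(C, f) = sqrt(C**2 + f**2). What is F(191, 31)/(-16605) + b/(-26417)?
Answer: 28134/26417 - sqrt(37442)/16605 ≈ 1.0533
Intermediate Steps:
F(191, 31)/(-16605) + b/(-26417) = sqrt(191**2 + 31**2)/(-16605) - 28134/(-26417) = sqrt(36481 + 961)*(-1/16605) - 28134*(-1/26417) = sqrt(37442)*(-1/16605) + 28134/26417 = -sqrt(37442)/16605 + 28134/26417 = 28134/26417 - sqrt(37442)/16605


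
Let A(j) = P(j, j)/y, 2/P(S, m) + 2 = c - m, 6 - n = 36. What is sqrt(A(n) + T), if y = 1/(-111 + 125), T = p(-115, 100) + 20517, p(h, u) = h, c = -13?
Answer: sqrt(4590870)/15 ≈ 142.84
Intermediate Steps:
n = -30 (n = 6 - 1*36 = 6 - 36 = -30)
T = 20402 (T = -115 + 20517 = 20402)
P(S, m) = 2/(-15 - m) (P(S, m) = 2/(-2 + (-13 - m)) = 2/(-15 - m))
y = 1/14 ≈ 0.071429
A(j) = -28/(15 + j) (A(j) = (-2/(15 + j))/(1/14) = -2/(15 + j)*14 = -28/(15 + j))
sqrt(A(n) + T) = sqrt(-28/(15 - 30) + 20402) = sqrt(-28/(-15) + 20402) = sqrt(-28*(-1/15) + 20402) = sqrt(28/15 + 20402) = sqrt(306058/15) = sqrt(4590870)/15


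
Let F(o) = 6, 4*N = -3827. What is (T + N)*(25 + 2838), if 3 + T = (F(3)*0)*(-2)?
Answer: -10991057/4 ≈ -2.7478e+6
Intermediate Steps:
N = -3827/4 (N = (¼)*(-3827) = -3827/4 ≈ -956.75)
T = -3 (T = -3 + (6*0)*(-2) = -3 + 0*(-2) = -3 + 0 = -3)
(T + N)*(25 + 2838) = (-3 - 3827/4)*(25 + 2838) = -3839/4*2863 = -10991057/4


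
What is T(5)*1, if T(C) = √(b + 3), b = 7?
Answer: √10 ≈ 3.1623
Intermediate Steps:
T(C) = √10 (T(C) = √(7 + 3) = √10)
T(5)*1 = √10*1 = √10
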